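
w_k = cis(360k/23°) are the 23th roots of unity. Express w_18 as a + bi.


Angle = 360*18/23 = 281.7391°
a = cos(281.7391°) = 0.2035
b = sin(281.7391°) = -0.9791

0.2035 - 0.9791i


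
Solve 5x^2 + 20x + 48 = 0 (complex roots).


disc = 20^2 - 4*5*48 = 400 - 960 = -560
sqrt(|disc|) = sqrt(560) = 23.6643
Real part = -20/(2*5) = -2.0000
Imag part = 23.6643/(2*5) = 2.3664

-2.0000 ± 2.3664i


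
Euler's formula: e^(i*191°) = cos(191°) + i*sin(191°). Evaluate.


cos(191°) = -0.9816
sin(191°) = -0.1908

e^(i*191°) = -0.9816 - 0.1908i


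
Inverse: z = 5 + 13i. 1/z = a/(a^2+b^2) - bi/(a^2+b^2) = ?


|z|^2 = 25+169 = 194
1/z = (5 - 13i)/194

1/z = 0.0258 - 0.0670i


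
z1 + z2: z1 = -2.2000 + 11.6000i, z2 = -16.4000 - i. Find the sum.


Real: -2.2 - 16.4 = -18.6
Imag: 11.6 - 1 = 10.6

-18.6000 + 10.6000i


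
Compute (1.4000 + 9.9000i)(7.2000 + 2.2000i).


Real = 1.4*7.2 - 9.9*2.2 = 10.08 - 21.78 = -11.7
Imag = 1.4*2.2 + 7.2*9.9 = 3.08 + 71.28 = 74.36

-11.7000 + 74.3600i


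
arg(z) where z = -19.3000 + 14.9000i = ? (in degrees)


Re = -19.3, Im = 14.9
arg = atan2(14.9, -19.3) = 142.3311 degrees

arg(z) = 142.3311 degrees


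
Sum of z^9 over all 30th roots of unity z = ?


The roots are w_k = w^k with w = e^(2*pi*i/30), and (w^k)^9 = (w^9)^k.
So S = 1 + u + u^2 + ... + u^(29) with u = w^9.
9 = 0*30 + 9, so 9 is not a multiple of 30: u = w^9 ≠ 1 (w is a primitive 30th root), while u^30 = (w^30)^9 = 1.
Geometric series: S = (1 - u^30)/(1 - u) = (1 - 1)/(1 - u) = 0

S = 0


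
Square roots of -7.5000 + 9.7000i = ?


|z| = sqrt(56.25+94.09) = 12.2613
sqrt((|z|+a)/2) = sqrt((12.2613+(-7.5))/2) = sqrt(2.3807) = 1.5429
sqrt((|z|-a)/2) = sqrt((12.2613-(-7.5))/2) = sqrt(9.8807) = 3.1434

±(1.5429 + 3.1434i) i.e. 1.5429 + 3.1434i and -1.5429 - 3.1434i


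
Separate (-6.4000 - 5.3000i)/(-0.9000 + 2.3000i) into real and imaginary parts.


Multiply by conjugate: (-6.4000 - 5.3000i)(-0.9000 - 2.3000i) / ((-0.9)^2 + 2.3^2)
Numerator real = -6.4*(-0.9) - (5.3)*2.3 = -6.43
Numerator imag = -5.3*(-0.9) - (-6.4)*2.3 = 19.49
Denominator = 6.1
Re(z) = -6.43/6.1 = -1.0541
Im(z) = 19.49/6.1 = 3.1951

Re(z) = -1.0541, Im(z) = 3.1951


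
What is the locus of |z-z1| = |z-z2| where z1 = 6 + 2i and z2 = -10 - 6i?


Equal distances means the locus is the perpendicular bisector of z1 and z2.
Midpoint = ((6+(-10))/2, (2+(-6))/2) = (-2.0000, -2.0000)

Perpendicular bisector through (-2.0000, -2.0000)


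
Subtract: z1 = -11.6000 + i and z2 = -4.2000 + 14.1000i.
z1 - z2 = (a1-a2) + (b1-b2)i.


Real: -11.6 + 4.2 = -7.4
Imag: 1 - 14.1 = -13.1

-7.4000 - 13.1000i


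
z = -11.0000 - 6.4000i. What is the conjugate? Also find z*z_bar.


z_bar = -11.0000 + 6.4000i
z*z_bar = (-11)^2 + (-6.4)^2 = 121 + 40.96 = 161.96

z_bar = -11.0000 + 6.4000i, z*z_bar = 161.96


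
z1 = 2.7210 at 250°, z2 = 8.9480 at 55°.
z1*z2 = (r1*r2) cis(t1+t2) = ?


r = 2.7210 * 8.9480 = 24.3475
theta = 250° + 55° = 305° = 305° (mod 360)

24.3475 cis(305°)


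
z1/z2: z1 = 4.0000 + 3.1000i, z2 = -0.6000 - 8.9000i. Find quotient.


Conjugate of z2 = -0.6000 + 8.9000i
Numerator: (4.0000 + 3.1000i)(-0.6000 + 8.9000i) = -29.9900 + 33.7400i
Denominator: (-0.6)^2 + (-8.9)^2 = 79.57
Result = (-29.9900 + 33.7400i)/79.57

-0.3769 + 0.4240i


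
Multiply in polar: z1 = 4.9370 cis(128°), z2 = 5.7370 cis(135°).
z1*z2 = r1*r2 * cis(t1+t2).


r = 4.9370 * 5.7370 = 28.3236
theta = 128° + 135° = 263° = 263° (mod 360)

28.3236 cis(263°)


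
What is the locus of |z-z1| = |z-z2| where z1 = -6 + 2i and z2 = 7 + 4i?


Equal distances means the locus is the perpendicular bisector of z1 and z2.
Midpoint = ((-6+7)/2, (2+4)/2) = (0.5000, 3.0000)

Perpendicular bisector through (0.5000, 3.0000)


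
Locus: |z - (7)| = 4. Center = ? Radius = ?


|z - z0| = r is a circle with center z0 and radius r.
Center = (7, 0), radius = 4

Circle with center (7, 0) and radius 4


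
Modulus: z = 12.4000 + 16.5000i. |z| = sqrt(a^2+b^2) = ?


|z| = sqrt(12.4^2 + 16.5^2) = sqrt(153.76 + 272.25) = sqrt(426.01) = 20.6400

|z| = 20.6400


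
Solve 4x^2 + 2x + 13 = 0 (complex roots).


disc = 2^2 - 4*4*13 = 4 - 208 = -204
sqrt(|disc|) = sqrt(204) = 14.2829
Real part = -2/(2*4) = -0.2500
Imag part = 14.2829/(2*4) = 1.7854

-0.2500 ± 1.7854i


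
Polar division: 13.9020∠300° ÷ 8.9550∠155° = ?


r = 13.9020 / 8.9550 = 1.5524
theta = 300° - 155° = 145° = 145° (mod 360)

1.5524 cis(145°)


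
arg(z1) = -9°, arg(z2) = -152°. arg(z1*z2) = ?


arg(z1*z2) = -9° - 152° = -161°
Normalized to (-180°, 180°]: -161°

-161°


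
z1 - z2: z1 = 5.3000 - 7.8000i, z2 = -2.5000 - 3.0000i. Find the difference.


Real: 5.3 + 2.5 = 7.8
Imag: -7.8 + 3 = -4.8

7.8000 - 4.8000i


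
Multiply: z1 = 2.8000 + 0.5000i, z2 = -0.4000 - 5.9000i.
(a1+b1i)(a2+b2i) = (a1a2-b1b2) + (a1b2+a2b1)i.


Real = 2.8*(-0.4) - 0.5*(-5.9) = -1.12 - (-2.95) = 1.83
Imag = 2.8*(-5.9) - (0.4)*0.5 = -16.52 - (0.2) = -16.72

1.8300 - 16.7200i


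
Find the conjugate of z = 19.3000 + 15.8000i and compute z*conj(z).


z_bar = 19.3000 - 15.8000i
z*z_bar = 19.3^2 + 15.8^2 = 372.49 + 249.64 = 622.13

z_bar = 19.3000 - 15.8000i, z*z_bar = 622.13


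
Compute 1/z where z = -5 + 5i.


|z|^2 = 25+25 = 50
1/z = (-5 - 5i)/50

1/z = -0.1000 - 0.1000i


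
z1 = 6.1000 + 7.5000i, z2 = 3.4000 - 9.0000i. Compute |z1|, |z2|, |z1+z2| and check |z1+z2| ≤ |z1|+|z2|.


|z1| = sqrt(6.1^2 + 7.5^2) = sqrt(93.46) = 9.6675
|z2| = sqrt(3.4^2 + (-9)^2) = sqrt(92.56) = 9.6208
z1+z2 = 9.5000 - 1.5000i
|z1+z2| = sqrt(92.5) = 9.6177
|z1|+|z2| = 9.6675 + 9.6208 = 19.2883

|z1+z2| = 9.6177 ≤ |z1|+|z2| = 19.2883 (verified)


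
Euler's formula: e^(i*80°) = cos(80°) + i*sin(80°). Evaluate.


cos(80°) = 0.1736
sin(80°) = 0.9848

e^(i*80°) = 0.1736 + 0.9848i


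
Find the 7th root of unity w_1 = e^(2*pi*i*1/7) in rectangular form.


Angle = 360*1/7 = 51.4286°
a = cos(51.4286°) = 0.6235
b = sin(51.4286°) = 0.7818

0.6235 + 0.7818i


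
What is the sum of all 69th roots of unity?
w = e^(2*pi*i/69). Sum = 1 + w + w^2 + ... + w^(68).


The sum of all 69th roots of unity is 0.
Geometric series: (1 - w^69)/(1 - w) = (1-1)/(1-w) = 0 since w^69 = 1, w ≠ 1.
Alternatively: coefficient of z^68 in z^69 - 1 is 0.

0


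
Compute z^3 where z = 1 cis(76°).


r^3 = 1^3 = 1
n*theta = 3*76° = 228° = 228° (mod 360)
a = 1*cos(228°) = -0.6691
b = 1*sin(228°) = -0.7431

1 cis(228°) = -0.6691 - 0.7431i


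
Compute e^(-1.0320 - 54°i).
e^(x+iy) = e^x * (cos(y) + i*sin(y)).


e^-1.0320 = 0.3563
cos(-54°) = 0.5878
sin(-54°) = -0.809
Real = 0.3563*0.5878 = 0.2094
Imag = 0.3563*(-0.809) = -0.2882

0.2094 - 0.2882i


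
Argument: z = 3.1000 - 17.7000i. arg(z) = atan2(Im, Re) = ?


Re = 3.1, Im = -17.7
arg = atan2(-17.7, 3.1) = -80.0659 degrees

arg(z) = -80.0659 degrees


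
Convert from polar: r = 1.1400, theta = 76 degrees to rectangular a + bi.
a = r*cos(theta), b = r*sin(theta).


a = 1.1400*cos(76°) = 1.1400*0.2419 = 0.2758
b = 1.1400*sin(76°) = 1.1400*0.9703 = 1.1061

0.2758 + 1.1061i


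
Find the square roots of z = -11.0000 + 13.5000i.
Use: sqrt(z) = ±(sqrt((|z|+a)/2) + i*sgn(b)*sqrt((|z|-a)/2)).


|z| = sqrt(121+182.25) = 17.4141
sqrt((|z|+a)/2) = sqrt((17.4141+(-11))/2) = sqrt(3.2070) = 1.7908
sqrt((|z|-a)/2) = sqrt((17.4141-(-11))/2) = sqrt(14.2070) = 3.7692

±(1.7908 + 3.7692i) i.e. 1.7908 + 3.7692i and -1.7908 - 3.7692i


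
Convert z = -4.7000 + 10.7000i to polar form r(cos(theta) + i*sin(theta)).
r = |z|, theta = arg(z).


r = sqrt(22.09+114.49) = sqrt(136.58) = 11.6867
theta = atan2(10.7, -4.7) = 113.7136 degrees

r = 11.6867, theta = 113.7136 degrees


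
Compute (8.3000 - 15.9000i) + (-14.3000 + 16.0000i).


Real: 8.3 - 14.3 = -6
Imag: -15.9 + 16 = 0.1

-6.0000 + 0.1000i


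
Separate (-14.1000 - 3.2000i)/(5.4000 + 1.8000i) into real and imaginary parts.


Multiply by conjugate: (-14.1000 - 3.2000i)(5.4000 - 1.8000i) / (5.4^2 + 1.8^2)
Numerator real = -14.1*5.4 - (3.2)*1.8 = -81.9
Numerator imag = -3.2*5.4 - (-14.1)*1.8 = 8.1
Denominator = 32.4
Re(z) = -81.9/32.4 = -2.5278
Im(z) = 8.1/32.4 = 0.2500

Re(z) = -2.5278, Im(z) = 0.2500


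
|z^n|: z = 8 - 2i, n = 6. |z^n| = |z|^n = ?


|z| = sqrt(64+4) = sqrt(68) = 8.2462
|z^6| = |z|^6 = (sqrt(68))^6 = 68^3 = 314432

|z^6| = 314432


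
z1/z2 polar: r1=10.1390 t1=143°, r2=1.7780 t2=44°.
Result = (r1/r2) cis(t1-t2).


r = 10.1390 / 1.7780 = 5.7025
theta = 143° - 44° = 99° = 99° (mod 360)

5.7025 cis(99°)


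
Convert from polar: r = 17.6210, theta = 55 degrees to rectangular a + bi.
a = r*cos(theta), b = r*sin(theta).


a = 17.6210*cos(55°) = 17.6210*0.573576 = 10.1070
b = 17.6210*sin(55°) = 17.6210*0.819152 = 14.4343

10.1070 + 14.4343i


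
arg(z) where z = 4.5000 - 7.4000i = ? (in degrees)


Re = 4.5, Im = -7.4
arg = atan2(-7.4, 4.5) = -58.6959 degrees

arg(z) = -58.6959 degrees


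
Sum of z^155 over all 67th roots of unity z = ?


The roots are w_k = w^k with w = e^(2*pi*i/67), and (w^k)^155 = (w^155)^k.
So S = 1 + u + u^2 + ... + u^(66) with u = w^155.
155 = 2*67 + 21, so 155 is not a multiple of 67: u = (w^67)^2 * w^21 = w^21 ≠ 1 (w is a primitive 67th root), while u^67 = (w^67)^155 = 1.
Geometric series: S = (1 - u^67)/(1 - u) = (1 - 1)/(1 - u) = 0

S = 0


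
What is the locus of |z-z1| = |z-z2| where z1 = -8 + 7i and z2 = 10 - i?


Equal distances means the locus is the perpendicular bisector of z1 and z2.
Midpoint = ((-8+10)/2, (7+(-1))/2) = (1.0000, 3.0000)

Perpendicular bisector through (1.0000, 3.0000)


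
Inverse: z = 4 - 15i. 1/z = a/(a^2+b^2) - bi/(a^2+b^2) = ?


|z|^2 = 16+225 = 241
1/z = (4 + 15i)/241

1/z = 0.0166 + 0.0622i


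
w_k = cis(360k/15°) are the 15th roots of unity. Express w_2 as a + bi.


Angle = 360*2/15 = 48°
a = cos(48°) = 0.6691
b = sin(48°) = 0.7431

0.6691 + 0.7431i


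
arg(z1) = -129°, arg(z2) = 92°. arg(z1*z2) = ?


arg(z1*z2) = -129° + 92° = -37°
Normalized to (-180°, 180°]: -37°

-37°


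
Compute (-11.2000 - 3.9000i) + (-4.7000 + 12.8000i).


Real: -11.2 - 4.7 = -15.9
Imag: -3.9 + 12.8 = 8.9

-15.9000 + 8.9000i


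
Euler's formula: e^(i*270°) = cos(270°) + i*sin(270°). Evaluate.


cos(270°) = 0
sin(270°) = -1.0000

e^(i*270°) = 0 - 1.0000i


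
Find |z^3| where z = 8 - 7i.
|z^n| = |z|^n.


|z| = sqrt(64+49) = sqrt(113) = 10.6301
|z^3| = |z|^3 = (sqrt(113))^3 = 113*sqrt(113)

|z^3| = 113*sqrt(113) ≈ 1201.2065


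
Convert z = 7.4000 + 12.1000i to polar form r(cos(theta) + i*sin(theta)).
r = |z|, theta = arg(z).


r = sqrt(54.76+146.41) = sqrt(201.17) = 14.1834
theta = atan2(12.1, 7.4) = 58.5513 degrees

r = 14.1834, theta = 58.5513 degrees


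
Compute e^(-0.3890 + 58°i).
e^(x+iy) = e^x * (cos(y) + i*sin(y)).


e^-0.3890 = 0.677734
cos(58°) = 0.5299
sin(58°) = 0.84805
Real = 0.677734*0.5299 = 0.3591
Imag = 0.677734*0.84805 = 0.5748

0.3591 + 0.5748i


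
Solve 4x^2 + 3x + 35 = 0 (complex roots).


disc = 3^2 - 4*4*35 = 9 - 560 = -551
sqrt(|disc|) = sqrt(551) = 23.4734
Real part = -3/(2*4) = -0.3750
Imag part = 23.4734/(2*4) = 2.9342

-0.3750 ± 2.9342i


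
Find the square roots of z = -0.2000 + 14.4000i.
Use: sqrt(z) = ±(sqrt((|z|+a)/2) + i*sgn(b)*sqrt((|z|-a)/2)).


|z| = sqrt(0.04+207.36) = 14.4014
sqrt((|z|+a)/2) = sqrt((14.4014+(-0.2))/2) = sqrt(7.1007) = 2.6647
sqrt((|z|-a)/2) = sqrt((14.4014-(-0.2))/2) = sqrt(7.3007) = 2.7020

±(2.6647 + 2.7020i) i.e. 2.6647 + 2.7020i and -2.6647 - 2.7020i


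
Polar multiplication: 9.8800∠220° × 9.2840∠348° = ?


r = 9.8800 * 9.2840 = 91.7259
theta = 220° + 348° = 568° = 208° (mod 360)

91.7259 cis(208°)


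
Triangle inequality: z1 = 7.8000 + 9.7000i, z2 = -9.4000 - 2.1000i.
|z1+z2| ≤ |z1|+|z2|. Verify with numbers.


|z1| = sqrt(7.8^2 + 9.7^2) = sqrt(154.93) = 12.4471
|z2| = sqrt((-9.4)^2 + (-2.1)^2) = sqrt(92.77) = 9.6317
z1+z2 = -1.6000 + 7.6000i
|z1+z2| = sqrt(60.32) = 7.7666
|z1|+|z2| = 12.4471 + 9.6317 = 22.0788

|z1+z2| = 7.7666 ≤ |z1|+|z2| = 22.0788 (verified)


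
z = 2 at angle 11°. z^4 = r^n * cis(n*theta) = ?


r^4 = 2^4 = 16
n*theta = 4*11° = 44° = 44° (mod 360)
a = 16*cos(44°) = 11.5094
b = 16*sin(44°) = 11.1145

16 cis(44°) = 11.5094 + 11.1145i


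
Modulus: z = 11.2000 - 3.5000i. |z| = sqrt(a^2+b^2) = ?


|z| = sqrt(11.2^2 + (-3.5)^2) = sqrt(125.44 + 12.25) = sqrt(137.69) = 11.7341

|z| = 11.7341


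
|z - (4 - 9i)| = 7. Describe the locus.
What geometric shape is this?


|z - z0| = r is a circle with center z0 and radius r.
Center = (4, -9), radius = 7

Circle with center (4, -9) and radius 7


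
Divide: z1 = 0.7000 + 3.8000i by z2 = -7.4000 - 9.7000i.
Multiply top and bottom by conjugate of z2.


Conjugate of z2 = -7.4000 + 9.7000i
Numerator: (0.7000 + 3.8000i)(-7.4000 + 9.7000i) = -42.0400 - 21.3300i
Denominator: (-7.4)^2 + (-9.7)^2 = 148.85
Result = (-42.0400 - 21.3300i)/148.85

-0.2824 - 0.1433i


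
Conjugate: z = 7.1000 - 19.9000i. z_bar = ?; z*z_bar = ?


z_bar = 7.1000 + 19.9000i
z*z_bar = 7.1^2 + (-19.9)^2 = 50.41 + 396.01 = 446.42

z_bar = 7.1000 + 19.9000i, z*z_bar = 446.42


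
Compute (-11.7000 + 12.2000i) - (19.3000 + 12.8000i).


Real: -11.7 - 19.3 = -31
Imag: 12.2 - 12.8 = -0.6

-31.0000 - 0.6000i


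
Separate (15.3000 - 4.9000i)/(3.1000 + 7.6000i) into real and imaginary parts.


Multiply by conjugate: (15.3000 - 4.9000i)(3.1000 - 7.6000i) / (3.1^2 + 7.6^2)
Numerator real = 15.3*3.1 - (4.9)*7.6 = 10.19
Numerator imag = -4.9*3.1 - 15.3*7.6 = -131.47
Denominator = 67.37
Re(z) = 10.19/67.37 = 0.1513
Im(z) = -131.47/67.37 = -1.9515

Re(z) = 0.1513, Im(z) = -1.9515


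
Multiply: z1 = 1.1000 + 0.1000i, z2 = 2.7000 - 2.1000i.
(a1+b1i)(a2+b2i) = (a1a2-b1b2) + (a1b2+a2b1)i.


Real = 1.1*2.7 - 0.1*(-2.1) = 2.97 - (-0.21) = 3.18
Imag = 1.1*(-2.1) + 2.7*0.1 = -2.31 + 0.27 = -2.04

3.1800 - 2.0400i


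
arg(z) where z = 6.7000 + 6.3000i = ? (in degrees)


Re = 6.7, Im = 6.3
arg = atan2(6.3, 6.7) = 43.2376 degrees

arg(z) = 43.2376 degrees


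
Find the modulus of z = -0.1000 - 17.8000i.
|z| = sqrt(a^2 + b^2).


|z| = sqrt((-0.1)^2 + (-17.8)^2) = sqrt(0.01 + 316.84) = sqrt(316.85) = 17.8003

|z| = 17.8003


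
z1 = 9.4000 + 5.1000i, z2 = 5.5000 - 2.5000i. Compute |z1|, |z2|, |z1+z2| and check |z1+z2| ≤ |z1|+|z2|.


|z1| = sqrt(9.4^2 + 5.1^2) = sqrt(114.37) = 10.6944
|z2| = sqrt(5.5^2 + (-2.5)^2) = sqrt(36.5) = 6.0415
z1+z2 = 14.9000 + 2.6000i
|z1+z2| = sqrt(228.77) = 15.1251
|z1|+|z2| = 10.6944 + 6.0415 = 16.7359

|z1+z2| = 15.1251 ≤ |z1|+|z2| = 16.7359 (verified)


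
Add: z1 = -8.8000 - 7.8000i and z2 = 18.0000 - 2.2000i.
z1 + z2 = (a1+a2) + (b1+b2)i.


Real: -8.8 + 18 = 9.2
Imag: -7.8 - 2.2 = -10

9.2000 - 10.0000i


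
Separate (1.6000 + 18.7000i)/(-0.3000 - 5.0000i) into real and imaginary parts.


Multiply by conjugate: (1.6000 + 18.7000i)(-0.3000 + 5.0000i) / ((-0.3)^2 + (-5)^2)
Numerator real = 1.6*(-0.3) + 18.7*(-5) = -93.98
Numerator imag = 18.7*(-0.3) - 1.6*(-5) = 2.39
Denominator = 25.09
Re(z) = -93.98/25.09 = -3.7457
Im(z) = 2.39/25.09 = 0.0953

Re(z) = -3.7457, Im(z) = 0.0953


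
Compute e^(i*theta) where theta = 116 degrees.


cos(116°) = -0.4384
sin(116°) = 0.8988

e^(i*116°) = -0.4384 + 0.8988i


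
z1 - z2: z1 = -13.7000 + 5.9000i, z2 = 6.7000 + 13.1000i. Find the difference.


Real: -13.7 - 6.7 = -20.4
Imag: 5.9 - 13.1 = -7.2

-20.4000 - 7.2000i


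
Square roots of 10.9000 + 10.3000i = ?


|z| = sqrt(118.81+106.09) = 14.9967
sqrt((|z|+a)/2) = sqrt((14.9967+10.9)/2) = sqrt(12.9483) = 3.5984
sqrt((|z|-a)/2) = sqrt((14.9967-10.9)/2) = sqrt(2.0483) = 1.4312

±(3.5984 + 1.4312i) i.e. 3.5984 + 1.4312i and -3.5984 - 1.4312i


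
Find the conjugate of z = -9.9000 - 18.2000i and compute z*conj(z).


z_bar = -9.9000 + 18.2000i
z*z_bar = (-9.9)^2 + (-18.2)^2 = 98.01 + 331.24 = 429.25

z_bar = -9.9000 + 18.2000i, z*z_bar = 429.25


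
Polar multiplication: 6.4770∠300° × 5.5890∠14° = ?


r = 6.4770 * 5.5890 = 36.2000
theta = 300° + 14° = 314° = 314° (mod 360)

36.2000 cis(314°)


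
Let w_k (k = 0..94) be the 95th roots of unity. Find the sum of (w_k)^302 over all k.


The roots are w_k = w^k with w = e^(2*pi*i/95), and (w^k)^302 = (w^302)^k.
So S = 1 + u + u^2 + ... + u^(94) with u = w^302.
302 = 3*95 + 17, so 302 is not a multiple of 95: u = (w^95)^3 * w^17 = w^17 ≠ 1 (w is a primitive 95th root), while u^95 = (w^95)^302 = 1.
Geometric series: S = (1 - u^95)/(1 - u) = (1 - 1)/(1 - u) = 0

S = 0


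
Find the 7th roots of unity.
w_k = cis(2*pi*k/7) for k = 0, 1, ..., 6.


The 7th roots of unity are cis(360k/7°) for k=0..6
Angle step = 360/7 = 51.4286°
Primitive root: cis(51.4286°)
Primitive root = 0.6235 + 0.7818i

7 roots at angles: 0°, 51.4286°, 102.8571°, 154.2857°, 205.7143°, 257.1429°, 308.5714°


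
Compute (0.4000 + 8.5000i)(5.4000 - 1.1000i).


Real = 0.4*5.4 - 8.5*(-1.1) = 2.16 - (-9.35) = 11.51
Imag = 0.4*(-1.1) + 5.4*8.5 = -0.44 + 45.9 = 45.46

11.5100 + 45.4600i


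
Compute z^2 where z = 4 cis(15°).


r^2 = 4^2 = 16
n*theta = 2*15° = 30° = 30° (mod 360)
a = 16*cos(30°) = 13.8564
b = 16*sin(30°) = 8.0000

16 cis(30°) = 13.8564 + 8.0000i


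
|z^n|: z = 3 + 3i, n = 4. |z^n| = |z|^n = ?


|z| = sqrt(9+9) = sqrt(18) = 4.2426
|z^4| = |z|^4 = (sqrt(18))^4 = 18^2 = 324

|z^4| = 324


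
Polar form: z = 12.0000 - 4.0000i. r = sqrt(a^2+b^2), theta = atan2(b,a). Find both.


r = sqrt(144+16) = sqrt(160) = 12.6491
theta = atan2(-4, 12) = -18.4349 degrees

r = 12.6491, theta = -18.4349 degrees


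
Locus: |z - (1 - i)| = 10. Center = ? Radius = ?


|z - z0| = r is a circle with center z0 and radius r.
Center = (1, -1), radius = 10

Circle with center (1, -1) and radius 10


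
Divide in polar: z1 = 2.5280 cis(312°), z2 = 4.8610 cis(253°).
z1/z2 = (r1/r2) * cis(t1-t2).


r = 2.5280 / 4.8610 = 0.5201
theta = 312° - 253° = 59° = 59° (mod 360)

0.5201 cis(59°)


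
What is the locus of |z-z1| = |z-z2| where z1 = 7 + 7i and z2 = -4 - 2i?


Equal distances means the locus is the perpendicular bisector of z1 and z2.
Midpoint = ((7+(-4))/2, (7+(-2))/2) = (1.5000, 2.5000)

Perpendicular bisector through (1.5000, 2.5000)


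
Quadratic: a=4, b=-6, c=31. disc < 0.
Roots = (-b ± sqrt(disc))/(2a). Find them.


disc = (-6)^2 - 4*4*31 = 36 - 496 = -460
sqrt(|disc|) = sqrt(460) = 21.4476
Real part = 6/(2*4) = 0.7500
Imag part = 21.4476/(2*4) = 2.6810

0.7500 ± 2.6810i


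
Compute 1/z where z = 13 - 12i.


|z|^2 = 169+144 = 313
1/z = (13 + 12i)/313

1/z = 0.0415 + 0.0383i


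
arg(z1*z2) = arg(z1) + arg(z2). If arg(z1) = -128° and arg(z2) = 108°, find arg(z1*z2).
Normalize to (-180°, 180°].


arg(z1*z2) = -128° + 108° = -20°
Normalized to (-180°, 180°]: -20°

-20°


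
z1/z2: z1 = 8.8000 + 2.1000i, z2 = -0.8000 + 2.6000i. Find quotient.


Conjugate of z2 = -0.8000 - 2.6000i
Numerator: (8.8000 + 2.1000i)(-0.8000 - 2.6000i) = -1.5800 - 24.5600i
Denominator: (-0.8)^2 + 2.6^2 = 7.4
Result = (-1.5800 - 24.5600i)/7.4

-0.2135 - 3.3189i


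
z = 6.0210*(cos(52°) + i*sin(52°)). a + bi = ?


a = 6.0210*cos(52°) = 6.0210*0.61566 = 3.7069
b = 6.0210*sin(52°) = 6.0210*0.78801 = 4.7446

3.7069 + 4.7446i


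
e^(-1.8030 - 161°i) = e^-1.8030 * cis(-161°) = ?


e^-1.8030 = 0.1648
cos(-161°) = -0.9455
sin(-161°) = -0.3256
Real = 0.1648*(-0.9455) = -0.1558
Imag = 0.1648*(-0.3256) = -0.0537

-0.1558 - 0.0537i


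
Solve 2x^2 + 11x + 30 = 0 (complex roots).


disc = 11^2 - 4*2*30 = 121 - 240 = -119
sqrt(|disc|) = sqrt(119) = 10.9087
Real part = -11/(2*2) = -2.7500
Imag part = 10.9087/(2*2) = 2.7272

-2.7500 ± 2.7272i


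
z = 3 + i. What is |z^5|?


|z| = sqrt(9+1) = sqrt(10) = 3.1623
|z^5| = |z|^5 = (sqrt(10))^5 = 10^2 * sqrt(10) = 100*sqrt(10)

|z^5| = 100*sqrt(10) ≈ 316.2278


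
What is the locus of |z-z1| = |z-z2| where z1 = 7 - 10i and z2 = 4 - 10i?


Equal distances means the locus is the perpendicular bisector of z1 and z2.
Midpoint = ((7+4)/2, (-10+(-10))/2) = (5.5000, -10.0000)

Perpendicular bisector through (5.5000, -10.0000)


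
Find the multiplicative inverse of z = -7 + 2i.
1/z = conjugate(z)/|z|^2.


|z|^2 = 49+4 = 53
1/z = (-7 - 2i)/53

1/z = -0.1321 - 0.0377i


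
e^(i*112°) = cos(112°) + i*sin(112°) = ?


cos(112°) = -0.3746
sin(112°) = 0.9272

e^(i*112°) = -0.3746 + 0.9272i


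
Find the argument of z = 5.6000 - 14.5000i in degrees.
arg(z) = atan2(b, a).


Re = 5.6, Im = -14.5
arg = atan2(-14.5, 5.6) = -68.8831 degrees

arg(z) = -68.8831 degrees


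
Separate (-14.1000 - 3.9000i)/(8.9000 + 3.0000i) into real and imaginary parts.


Multiply by conjugate: (-14.1000 - 3.9000i)(8.9000 - 3.0000i) / (8.9^2 + 3^2)
Numerator real = -14.1*8.9 - (3.9)*3 = -137.19
Numerator imag = -3.9*8.9 - (-14.1)*3 = 7.59
Denominator = 88.21
Re(z) = -137.19/88.21 = -1.5553
Im(z) = 7.59/88.21 = 0.0860

Re(z) = -1.5553, Im(z) = 0.0860


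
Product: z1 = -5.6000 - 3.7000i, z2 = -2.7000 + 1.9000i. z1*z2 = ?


Real = -5.6*(-2.7) - (-3.7)*1.9 = 15.12 - (-7.03) = 22.15
Imag = -5.6*1.9 - (2.7)*(-3.7) = -10.64 + 9.99 = -0.65

22.1500 - 0.6500i


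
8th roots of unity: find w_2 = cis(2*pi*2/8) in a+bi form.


Angle = 360*2/8 = 90°
a = cos(90°) = 0
b = sin(90°) = 1.0000

0 + 1.0000i


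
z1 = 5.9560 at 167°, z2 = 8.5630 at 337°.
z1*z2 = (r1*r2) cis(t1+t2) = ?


r = 5.9560 * 8.5630 = 51.0012
theta = 167° + 337° = 504° = 144° (mod 360)

51.0012 cis(144°)


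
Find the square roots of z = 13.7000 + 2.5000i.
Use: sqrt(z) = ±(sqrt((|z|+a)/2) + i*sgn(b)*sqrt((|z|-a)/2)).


|z| = sqrt(187.69+6.25) = 13.9262
sqrt((|z|+a)/2) = sqrt((13.9262+13.7)/2) = sqrt(13.8131) = 3.7166
sqrt((|z|-a)/2) = sqrt((13.9262-13.7)/2) = sqrt(0.1131) = 0.3363

±(3.7166 + 0.3363i) i.e. 3.7166 + 0.3363i and -3.7166 - 0.3363i


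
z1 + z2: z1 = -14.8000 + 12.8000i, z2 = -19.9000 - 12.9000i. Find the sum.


Real: -14.8 - 19.9 = -34.7
Imag: 12.8 - 12.9 = -0.1

-34.7000 - 0.1000i


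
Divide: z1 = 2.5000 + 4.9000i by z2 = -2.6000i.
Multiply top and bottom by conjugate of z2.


Conjugate of z2 = 2.6000i
Numerator: (2.5000 + 4.9000i)(2.6000i) = -12.7400 + 6.5000i
Denominator: 0^2 + (-2.6)^2 = 6.76
Result = (-12.7400 + 6.5000i)/6.76

-1.8846 + 0.9615i


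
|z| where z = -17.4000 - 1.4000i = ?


|z| = sqrt((-17.4)^2 + (-1.4)^2) = sqrt(302.76 + 1.96) = sqrt(304.72) = 17.4562

|z| = 17.4562


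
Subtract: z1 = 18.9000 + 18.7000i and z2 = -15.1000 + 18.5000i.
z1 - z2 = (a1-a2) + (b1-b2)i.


Real: 18.9 + 15.1 = 34
Imag: 18.7 - 18.5 = 0.2

34.0000 + 0.2000i


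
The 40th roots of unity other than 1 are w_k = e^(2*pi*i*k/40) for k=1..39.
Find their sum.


With w = e^(2*pi*i/40), all 40 of the 40th roots of unity w^0 = 1, w, ..., w^(39) sum to 0: 1 + w + ... + w^(39) = (1 - w^40)/(1 - w) = 0 since w^40 = 1, w ≠ 1.
Removing the root 1: w + w^2 + ... + w^(39) = 0 - 1 = -1

Sum = -1


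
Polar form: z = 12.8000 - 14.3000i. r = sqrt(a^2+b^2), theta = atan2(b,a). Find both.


r = sqrt(163.84+204.49) = sqrt(368.33) = 19.1919
theta = atan2(-14.3, 12.8) = -48.1681 degrees

r = 19.1919, theta = -48.1681 degrees


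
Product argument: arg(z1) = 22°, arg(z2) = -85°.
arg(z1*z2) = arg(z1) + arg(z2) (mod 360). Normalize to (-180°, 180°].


arg(z1*z2) = 22° - 85° = -63°
Normalized to (-180°, 180°]: -63°

-63°


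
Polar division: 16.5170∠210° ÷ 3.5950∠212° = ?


r = 16.5170 / 3.5950 = 4.5944
theta = 210° - 212° = -2° = 358° (mod 360)

4.5944 cis(358°)


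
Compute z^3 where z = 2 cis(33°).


r^3 = 2^3 = 8
n*theta = 3*33° = 99° = 99° (mod 360)
a = 8*cos(99°) = -1.2515
b = 8*sin(99°) = 7.9015

8 cis(99°) = -1.2515 + 7.9015i


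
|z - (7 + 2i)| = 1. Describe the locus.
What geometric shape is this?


|z - z0| = r is a circle with center z0 and radius r.
Center = (7, 2), radius = 1

Circle with center (7, 2) and radius 1


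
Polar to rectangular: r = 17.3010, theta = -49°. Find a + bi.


a = 17.3010*cos(-49°) = 17.3010*0.65606 = 11.3505
b = 17.3010*sin(-49°) = 17.3010*(-0.75471) = -13.0572

11.3505 - 13.0572i


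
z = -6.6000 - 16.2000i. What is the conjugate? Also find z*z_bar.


z_bar = -6.6000 + 16.2000i
z*z_bar = (-6.6)^2 + (-16.2)^2 = 43.56 + 262.44 = 306

z_bar = -6.6000 + 16.2000i, z*z_bar = 306


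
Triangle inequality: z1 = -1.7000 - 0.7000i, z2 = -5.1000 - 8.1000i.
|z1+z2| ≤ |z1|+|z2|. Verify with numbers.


|z1| = sqrt((-1.7)^2 + (-0.7)^2) = sqrt(3.38) = 1.8385
|z2| = sqrt((-5.1)^2 + (-8.1)^2) = sqrt(91.62) = 9.5718
z1+z2 = -6.8000 - 8.8000i
|z1+z2| = sqrt(123.68) = 11.1212
|z1|+|z2| = 1.8385 + 9.5718 = 11.4103

|z1+z2| = 11.1212 ≤ |z1|+|z2| = 11.4103 (verified)


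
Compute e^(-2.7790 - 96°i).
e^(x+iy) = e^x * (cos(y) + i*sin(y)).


e^-2.7790 = 0.0621
cos(-96°) = -0.1045
sin(-96°) = -0.9945
Real = 0.0621*(-0.1045) = -0.0065
Imag = 0.0621*(-0.9945) = -0.0618

-0.0065 - 0.0618i


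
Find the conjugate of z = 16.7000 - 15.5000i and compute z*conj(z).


z_bar = 16.7000 + 15.5000i
z*z_bar = 16.7^2 + (-15.5)^2 = 278.89 + 240.25 = 519.14

z_bar = 16.7000 + 15.5000i, z*z_bar = 519.14


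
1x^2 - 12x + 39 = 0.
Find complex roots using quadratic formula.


disc = (-12)^2 - 4*1*39 = 144 - 156 = -12
sqrt(|disc|) = sqrt(12) = 3.4641
Real part = 12/(2*1) = 6.0000
Imag part = 3.4641/(2*1) = 1.7321

6.0000 ± 1.7321i


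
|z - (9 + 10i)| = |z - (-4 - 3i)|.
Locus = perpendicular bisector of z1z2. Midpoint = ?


Equal distances means the locus is the perpendicular bisector of z1 and z2.
Midpoint = ((9+(-4))/2, (10+(-3))/2) = (2.5000, 3.5000)

Perpendicular bisector through (2.5000, 3.5000)


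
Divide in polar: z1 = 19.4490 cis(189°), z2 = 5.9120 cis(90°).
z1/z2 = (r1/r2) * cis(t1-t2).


r = 19.4490 / 5.9120 = 3.2897
theta = 189° - 90° = 99° = 99° (mod 360)

3.2897 cis(99°)


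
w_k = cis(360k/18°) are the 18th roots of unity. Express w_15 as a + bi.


Angle = 360*15/18 = 300°
a = cos(300°) = 0.5000
b = sin(300°) = -0.8660

0.5000 - 0.8660i


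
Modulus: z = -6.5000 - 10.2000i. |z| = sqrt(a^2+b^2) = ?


|z| = sqrt((-6.5)^2 + (-10.2)^2) = sqrt(42.25 + 104.04) = sqrt(146.29) = 12.0950

|z| = 12.0950


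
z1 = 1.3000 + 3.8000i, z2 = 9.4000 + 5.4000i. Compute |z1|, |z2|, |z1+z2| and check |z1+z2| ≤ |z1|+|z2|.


|z1| = sqrt(1.3^2 + 3.8^2) = sqrt(16.13) = 4.0162
|z2| = sqrt(9.4^2 + 5.4^2) = sqrt(117.52) = 10.8407
z1+z2 = 10.7000 + 9.2000i
|z1+z2| = sqrt(199.13) = 14.1113
|z1|+|z2| = 4.0162 + 10.8407 = 14.8569

|z1+z2| = 14.1113 ≤ |z1|+|z2| = 14.8569 (verified)


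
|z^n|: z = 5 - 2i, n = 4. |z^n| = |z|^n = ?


|z| = sqrt(25+4) = sqrt(29) = 5.3852
|z^4| = |z|^4 = (sqrt(29))^4 = 29^2 = 841

|z^4| = 841


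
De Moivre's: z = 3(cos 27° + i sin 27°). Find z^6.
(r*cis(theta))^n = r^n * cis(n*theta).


r^6 = 3^6 = 729
n*theta = 6*27° = 162° = 162° (mod 360)
a = 729*cos(162°) = -693.3202
b = 729*sin(162°) = 225.2734

729 cis(162°) = -693.3202 + 225.2734i


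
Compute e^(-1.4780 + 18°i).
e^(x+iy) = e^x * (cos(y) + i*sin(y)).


e^-1.4780 = 0.2281
cos(18°) = 0.9511
sin(18°) = 0.309
Real = 0.2281*0.9511 = 0.2169
Imag = 0.2281*0.309 = 0.0705

0.2169 + 0.0705i


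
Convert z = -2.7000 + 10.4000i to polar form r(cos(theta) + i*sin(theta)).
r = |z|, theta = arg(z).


r = sqrt(7.29+108.16) = sqrt(115.45) = 10.7448
theta = atan2(10.4, -2.7) = 104.5536 degrees

r = 10.7448, theta = 104.5536 degrees


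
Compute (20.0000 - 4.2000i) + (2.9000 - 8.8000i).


Real: 20 + 2.9 = 22.9
Imag: -4.2 - 8.8 = -13

22.9000 - 13.0000i


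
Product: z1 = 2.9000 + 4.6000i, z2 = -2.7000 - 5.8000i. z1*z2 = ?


Real = 2.9*(-2.7) - 4.6*(-5.8) = -7.83 - (-26.68) = 18.85
Imag = 2.9*(-5.8) - (2.7)*4.6 = -16.82 - (12.42) = -29.24

18.8500 - 29.2400i


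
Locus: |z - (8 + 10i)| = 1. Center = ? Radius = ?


|z - z0| = r is a circle with center z0 and radius r.
Center = (8, 10), radius = 1

Circle with center (8, 10) and radius 1


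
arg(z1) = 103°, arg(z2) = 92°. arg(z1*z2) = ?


arg(z1*z2) = 103° + 92° = 195°
Normalized to (-180°, 180°]: -165°

-165°


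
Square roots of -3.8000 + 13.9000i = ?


|z| = sqrt(14.44+193.21) = 14.4101
sqrt((|z|+a)/2) = sqrt((14.4101+(-3.8))/2) = sqrt(5.3050) = 2.3033
sqrt((|z|-a)/2) = sqrt((14.4101-(-3.8))/2) = sqrt(9.1050) = 3.0175

±(2.3033 + 3.0175i) i.e. 2.3033 + 3.0175i and -2.3033 - 3.0175i


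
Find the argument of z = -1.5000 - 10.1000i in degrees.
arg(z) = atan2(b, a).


Re = -1.5, Im = -10.1
arg = atan2(-10.1, -1.5) = -98.4475 degrees

arg(z) = -98.4475 degrees


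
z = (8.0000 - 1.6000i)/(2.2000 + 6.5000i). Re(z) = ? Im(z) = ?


Multiply by conjugate: (8.0000 - 1.6000i)(2.2000 - 6.5000i) / (2.2^2 + 6.5^2)
Numerator real = 8*2.2 - (1.6)*6.5 = 7.2
Numerator imag = -1.6*2.2 - 8*6.5 = -55.52
Denominator = 47.09
Re(z) = 7.2/47.09 = 0.1529
Im(z) = -55.52/47.09 = -1.1790

Re(z) = 0.1529, Im(z) = -1.1790


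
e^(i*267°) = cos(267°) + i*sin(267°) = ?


cos(267°) = -0.0523
sin(267°) = -0.9986

e^(i*267°) = -0.0523 - 0.9986i


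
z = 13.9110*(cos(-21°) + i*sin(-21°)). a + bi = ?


a = 13.9110*cos(-21°) = 13.9110*0.93358 = 12.9870
b = 13.9110*sin(-21°) = 13.9110*(-0.35837) = -4.9853

12.9870 - 4.9853i


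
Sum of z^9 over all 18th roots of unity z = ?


The roots are w_k = w^k with w = e^(2*pi*i/18), and (w^k)^9 = (w^9)^k.
So S = 1 + u + u^2 + ... + u^(17) with u = w^9.
9 = 0*18 + 9, so 9 is not a multiple of 18: u = w^9 ≠ 1 (w is a primitive 18th root), while u^18 = (w^18)^9 = 1.
Geometric series: S = (1 - u^18)/(1 - u) = (1 - 1)/(1 - u) = 0

S = 0


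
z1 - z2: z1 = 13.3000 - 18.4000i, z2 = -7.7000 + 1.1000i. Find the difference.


Real: 13.3 + 7.7 = 21
Imag: -18.4 - 1.1 = -19.5

21.0000 - 19.5000i


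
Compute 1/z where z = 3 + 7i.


|z|^2 = 9+49 = 58
1/z = (3 - 7i)/58

1/z = 0.0517 - 0.1207i


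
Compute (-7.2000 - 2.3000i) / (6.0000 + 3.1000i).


Conjugate of z2 = 6.0000 - 3.1000i
Numerator: (-7.2000 - 2.3000i)(6.0000 - 3.1000i) = -50.3300 + 8.5200i
Denominator: 6^2 + 3.1^2 = 45.61
Result = (-50.3300 + 8.5200i)/45.61

-1.1035 + 0.1868i


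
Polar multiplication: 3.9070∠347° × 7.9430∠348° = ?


r = 3.9070 * 7.9430 = 31.0333
theta = 347° + 348° = 695° = 335° (mod 360)

31.0333 cis(335°)


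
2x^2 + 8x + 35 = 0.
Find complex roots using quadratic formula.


disc = 8^2 - 4*2*35 = 64 - 280 = -216
sqrt(|disc|) = sqrt(216) = 14.6969
Real part = -8/(2*2) = -2.0000
Imag part = 14.6969/(2*2) = 3.6742

-2.0000 ± 3.6742i


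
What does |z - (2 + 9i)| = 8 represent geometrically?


|z - z0| = r is a circle with center z0 and radius r.
Center = (2, 9), radius = 8

Circle with center (2, 9) and radius 8


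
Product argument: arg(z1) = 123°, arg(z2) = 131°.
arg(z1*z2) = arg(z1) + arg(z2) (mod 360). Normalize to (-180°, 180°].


arg(z1*z2) = 123° + 131° = 254°
Normalized to (-180°, 180°]: -106°

-106°


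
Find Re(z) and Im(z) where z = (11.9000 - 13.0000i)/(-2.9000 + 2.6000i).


Multiply by conjugate: (11.9000 - 13.0000i)(-2.9000 - 2.6000i) / ((-2.9)^2 + 2.6^2)
Numerator real = 11.9*(-2.9) - (13)*2.6 = -68.31
Numerator imag = -13*(-2.9) - 11.9*2.6 = 6.76
Denominator = 15.17
Re(z) = -68.31/15.17 = -4.5030
Im(z) = 6.76/15.17 = 0.4456

Re(z) = -4.5030, Im(z) = 0.4456


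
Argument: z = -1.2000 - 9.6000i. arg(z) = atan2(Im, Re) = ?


Re = -1.2, Im = -9.6
arg = atan2(-9.6, -1.2) = -97.1250 degrees

arg(z) = -97.1250 degrees


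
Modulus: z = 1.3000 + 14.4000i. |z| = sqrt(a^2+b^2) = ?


|z| = sqrt(1.3^2 + 14.4^2) = sqrt(1.69 + 207.36) = sqrt(209.05) = 14.4586

|z| = 14.4586


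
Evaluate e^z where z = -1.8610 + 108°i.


e^-1.8610 = 0.1555
cos(108°) = -0.30902
sin(108°) = 0.9511
Real = 0.1555*(-0.30902) = -0.0481
Imag = 0.1555*0.9511 = 0.1479

-0.0481 + 0.1479i


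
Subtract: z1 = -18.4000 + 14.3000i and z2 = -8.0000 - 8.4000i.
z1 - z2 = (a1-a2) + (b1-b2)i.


Real: -18.4 + 8 = -10.4
Imag: 14.3 + 8.4 = 22.7

-10.4000 + 22.7000i


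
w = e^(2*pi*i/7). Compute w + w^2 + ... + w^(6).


With w = e^(2*pi*i/7), all 7 of the 7th roots of unity w^0 = 1, w, ..., w^(6) sum to 0: 1 + w + ... + w^(6) = (1 - w^7)/(1 - w) = 0 since w^7 = 1, w ≠ 1.
Removing the root 1: w + w^2 + ... + w^(6) = 0 - 1 = -1

Sum = -1


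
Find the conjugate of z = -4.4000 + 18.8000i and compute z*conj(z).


z_bar = -4.4000 - 18.8000i
z*z_bar = (-4.4)^2 + 18.8^2 = 19.36 + 353.44 = 372.8

z_bar = -4.4000 - 18.8000i, z*z_bar = 372.8


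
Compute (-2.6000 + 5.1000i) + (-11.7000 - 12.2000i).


Real: -2.6 - 11.7 = -14.3
Imag: 5.1 - 12.2 = -7.1

-14.3000 - 7.1000i


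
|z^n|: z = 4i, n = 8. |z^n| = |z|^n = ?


|z| = sqrt(0+16) = sqrt(16) = 4
|z^8| = |z|^8 = 4^8 = 65536

|z^8| = 65536


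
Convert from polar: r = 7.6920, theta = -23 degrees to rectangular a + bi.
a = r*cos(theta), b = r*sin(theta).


a = 7.6920*cos(-23°) = 7.6920*0.9205 = 7.0805
b = 7.6920*sin(-23°) = 7.6920*(-0.39073) = -3.0055

7.0805 - 3.0055i


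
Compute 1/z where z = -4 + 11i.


|z|^2 = 16+121 = 137
1/z = (-4 - 11i)/137

1/z = -0.0292 - 0.0803i


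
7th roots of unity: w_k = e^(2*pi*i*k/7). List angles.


The 7th roots of unity are cis(360k/7°) for k=0..6
Angle step = 360/7 = 51.4286°
Primitive root: cis(51.4286°)
Primitive root = 0.6235 + 0.7818i

7 roots at angles: 0°, 51.4286°, 102.8571°, 154.2857°, 205.7143°, 257.1429°, 308.5714°


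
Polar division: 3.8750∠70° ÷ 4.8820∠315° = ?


r = 3.8750 / 4.8820 = 0.7937
theta = 70° - 315° = -245° = 115° (mod 360)

0.7937 cis(115°)


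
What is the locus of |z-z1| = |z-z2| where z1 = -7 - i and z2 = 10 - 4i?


Equal distances means the locus is the perpendicular bisector of z1 and z2.
Midpoint = ((-7+10)/2, (-1+(-4))/2) = (1.5000, -2.5000)

Perpendicular bisector through (1.5000, -2.5000)


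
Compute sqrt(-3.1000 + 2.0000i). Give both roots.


|z| = sqrt(9.61+4) = 3.6892
sqrt((|z|+a)/2) = sqrt((3.6892+(-3.1))/2) = sqrt(0.2946) = 0.5428
sqrt((|z|-a)/2) = sqrt((3.6892-(-3.1))/2) = sqrt(3.3946) = 1.8424

±(0.5428 + 1.8424i) i.e. 0.5428 + 1.8424i and -0.5428 - 1.8424i


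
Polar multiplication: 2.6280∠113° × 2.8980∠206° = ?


r = 2.6280 * 2.8980 = 7.6159
theta = 113° + 206° = 319° = 319° (mod 360)

7.6159 cis(319°)


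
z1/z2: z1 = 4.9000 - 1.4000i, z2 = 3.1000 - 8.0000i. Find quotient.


Conjugate of z2 = 3.1000 + 8.0000i
Numerator: (4.9000 - 1.4000i)(3.1000 + 8.0000i) = 26.3900 + 34.8600i
Denominator: 3.1^2 + (-8)^2 = 73.61
Result = (26.3900 + 34.8600i)/73.61

0.3585 + 0.4736i


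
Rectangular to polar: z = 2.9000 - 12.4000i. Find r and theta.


r = sqrt(8.41+153.76) = sqrt(162.17) = 12.7346
theta = atan2(-12.4, 2.9) = -76.8368 degrees

r = 12.7346, theta = -76.8368 degrees


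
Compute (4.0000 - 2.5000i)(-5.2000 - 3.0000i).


Real = 4*(-5.2) - (-2.5)*(-3) = -20.8 - 7.5 = -28.3
Imag = 4*(-3) - (5.2)*(-2.5) = -12 + 13 = 1

-28.3000 + i


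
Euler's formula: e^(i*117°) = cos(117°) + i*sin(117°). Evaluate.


cos(117°) = -0.4540
sin(117°) = 0.8910

e^(i*117°) = -0.4540 + 0.8910i


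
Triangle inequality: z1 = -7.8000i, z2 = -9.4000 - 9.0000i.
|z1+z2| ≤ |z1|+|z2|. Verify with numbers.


|z1| = sqrt(0^2 + (-7.8)^2) = sqrt(60.84) = 7.8000
|z2| = sqrt((-9.4)^2 + (-9)^2) = sqrt(169.36) = 13.0138
z1+z2 = -9.4000 - 16.8000i
|z1+z2| = sqrt(370.6) = 19.2510
|z1|+|z2| = 7.8000 + 13.0138 = 20.8138

|z1+z2| = 19.2510 ≤ |z1|+|z2| = 20.8138 (verified)


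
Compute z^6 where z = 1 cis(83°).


r^6 = 1^6 = 1
n*theta = 6*83° = 498° = 138° (mod 360)
a = 1*cos(138°) = -0.7431
b = 1*sin(138°) = 0.6691

1 cis(138°) = -0.7431 + 0.6691i


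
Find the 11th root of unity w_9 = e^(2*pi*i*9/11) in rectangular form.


Angle = 360*9/11 = 294.5455°
a = cos(294.5455°) = 0.4154
b = sin(294.5455°) = -0.9096

0.4154 - 0.9096i


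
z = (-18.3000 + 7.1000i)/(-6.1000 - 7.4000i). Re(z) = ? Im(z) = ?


Multiply by conjugate: (-18.3000 + 7.1000i)(-6.1000 + 7.4000i) / ((-6.1)^2 + (-7.4)^2)
Numerator real = -18.3*(-6.1) + 7.1*(-7.4) = 59.09
Numerator imag = 7.1*(-6.1) - (-18.3)*(-7.4) = -178.73
Denominator = 91.97
Re(z) = 59.09/91.97 = 0.6425
Im(z) = -178.73/91.97 = -1.9434

Re(z) = 0.6425, Im(z) = -1.9434


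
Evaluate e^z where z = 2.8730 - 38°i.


e^2.8730 = 17.6900
cos(-38°) = 0.78801
sin(-38°) = -0.6156615
Real = 17.6900*0.78801 = 13.9399
Imag = 17.6900*(-0.6156615) = -10.8911

13.9399 - 10.8911i


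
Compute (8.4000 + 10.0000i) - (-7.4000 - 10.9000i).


Real: 8.4 + 7.4 = 15.8
Imag: 10 + 10.9 = 20.9

15.8000 + 20.9000i


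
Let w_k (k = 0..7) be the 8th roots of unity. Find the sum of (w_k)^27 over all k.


The roots are w_k = w^k with w = e^(2*pi*i/8), and (w^k)^27 = (w^27)^k.
So S = 1 + u + u^2 + ... + u^(7) with u = w^27.
27 = 3*8 + 3, so 27 is not a multiple of 8: u = (w^8)^3 * w^3 = w^3 ≠ 1 (w is a primitive 8th root), while u^8 = (w^8)^27 = 1.
Geometric series: S = (1 - u^8)/(1 - u) = (1 - 1)/(1 - u) = 0

S = 0


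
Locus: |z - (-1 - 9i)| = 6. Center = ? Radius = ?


|z - z0| = r is a circle with center z0 and radius r.
Center = (-1, -9), radius = 6

Circle with center (-1, -9) and radius 6


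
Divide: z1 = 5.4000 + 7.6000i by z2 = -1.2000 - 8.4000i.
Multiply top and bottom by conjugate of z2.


Conjugate of z2 = -1.2000 + 8.4000i
Numerator: (5.4000 + 7.6000i)(-1.2000 + 8.4000i) = -70.3200 + 36.2400i
Denominator: (-1.2)^2 + (-8.4)^2 = 72
Result = (-70.3200 + 36.2400i)/72

-0.9767 + 0.5033i


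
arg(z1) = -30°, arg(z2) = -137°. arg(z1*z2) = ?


arg(z1*z2) = -30° - 137° = -167°
Normalized to (-180°, 180°]: -167°

-167°


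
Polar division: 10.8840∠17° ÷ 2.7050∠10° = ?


r = 10.8840 / 2.7050 = 4.0237
theta = 17° - 10° = 7° = 7° (mod 360)

4.0237 cis(7°)


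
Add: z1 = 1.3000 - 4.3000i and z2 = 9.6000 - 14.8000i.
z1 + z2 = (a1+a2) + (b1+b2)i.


Real: 1.3 + 9.6 = 10.9
Imag: -4.3 - 14.8 = -19.1

10.9000 - 19.1000i


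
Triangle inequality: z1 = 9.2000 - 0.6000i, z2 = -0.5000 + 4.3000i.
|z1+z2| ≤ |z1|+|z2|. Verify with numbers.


|z1| = sqrt(9.2^2 + (-0.6)^2) = sqrt(85) = 9.2195
|z2| = sqrt((-0.5)^2 + 4.3^2) = sqrt(18.74) = 4.3290
z1+z2 = 8.7000 + 3.7000i
|z1+z2| = sqrt(89.38) = 9.4541
|z1|+|z2| = 9.2195 + 4.3290 = 13.5485

|z1+z2| = 9.4541 ≤ |z1|+|z2| = 13.5485 (verified)


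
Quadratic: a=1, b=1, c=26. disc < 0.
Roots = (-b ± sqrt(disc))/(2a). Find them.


disc = 1^2 - 4*1*26 = 1 - 104 = -103
sqrt(|disc|) = sqrt(103) = 10.1489
Real part = -1/(2*1) = -0.5000
Imag part = 10.1489/(2*1) = 5.0744

-0.5000 ± 5.0744i


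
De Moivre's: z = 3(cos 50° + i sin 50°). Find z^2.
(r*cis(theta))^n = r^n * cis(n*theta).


r^2 = 3^2 = 9
n*theta = 2*50° = 100° = 100° (mod 360)
a = 9*cos(100°) = -1.5628
b = 9*sin(100°) = 8.8633

9 cis(100°) = -1.5628 + 8.8633i


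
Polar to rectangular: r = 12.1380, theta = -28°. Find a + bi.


a = 12.1380*cos(-28°) = 12.1380*0.88295 = 10.7172
b = 12.1380*sin(-28°) = 12.1380*(-0.46947) = -5.6984

10.7172 - 5.6984i


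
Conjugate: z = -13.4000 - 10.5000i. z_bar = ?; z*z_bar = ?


z_bar = -13.4000 + 10.5000i
z*z_bar = (-13.4)^2 + (-10.5)^2 = 179.56 + 110.25 = 289.81

z_bar = -13.4000 + 10.5000i, z*z_bar = 289.81


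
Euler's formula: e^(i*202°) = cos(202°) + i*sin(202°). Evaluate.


cos(202°) = -0.9272
sin(202°) = -0.3746

e^(i*202°) = -0.9272 - 0.3746i


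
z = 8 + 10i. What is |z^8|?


|z| = sqrt(64+100) = sqrt(164) = 12.8062
|z^8| = |z|^8 = (sqrt(164))^8 = 164^4 = 723394816

|z^8| = 723394816
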